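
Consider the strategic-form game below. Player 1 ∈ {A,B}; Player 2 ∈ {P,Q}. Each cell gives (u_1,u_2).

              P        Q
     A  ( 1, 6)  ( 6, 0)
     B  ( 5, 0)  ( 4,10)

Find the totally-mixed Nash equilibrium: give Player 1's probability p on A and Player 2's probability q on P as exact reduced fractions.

p=5/8, q=1/3

P1 indiff ⇒ q·1+(1-q)·6 = q·5+(1-q)·4 ⇒ q(-4) = (1-q)(-2) ⇒ q = 1/3
P2 indiff ⇒ p·6+(1-p)·0 = p·0+(1-p)·10 ⇒ p(6) = (1-p)(10) ⇒ p = 5/8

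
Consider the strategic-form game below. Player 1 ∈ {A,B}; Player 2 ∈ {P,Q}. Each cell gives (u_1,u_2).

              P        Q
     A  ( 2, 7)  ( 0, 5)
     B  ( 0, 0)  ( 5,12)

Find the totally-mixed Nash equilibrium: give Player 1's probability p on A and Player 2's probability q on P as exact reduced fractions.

P1 indiff ⇒ q·2+(1-q)·0 = q·0+(1-q)·5 ⇒ q(2) = (1-q)(5) ⇒ q = 5/7
P2 indiff ⇒ p·7+(1-p)·0 = p·5+(1-p)·12 ⇒ p(2) = (1-p)(12) ⇒ p = 6/7

P1 mixes 6/7 on A; P2 mixes 5/7 on P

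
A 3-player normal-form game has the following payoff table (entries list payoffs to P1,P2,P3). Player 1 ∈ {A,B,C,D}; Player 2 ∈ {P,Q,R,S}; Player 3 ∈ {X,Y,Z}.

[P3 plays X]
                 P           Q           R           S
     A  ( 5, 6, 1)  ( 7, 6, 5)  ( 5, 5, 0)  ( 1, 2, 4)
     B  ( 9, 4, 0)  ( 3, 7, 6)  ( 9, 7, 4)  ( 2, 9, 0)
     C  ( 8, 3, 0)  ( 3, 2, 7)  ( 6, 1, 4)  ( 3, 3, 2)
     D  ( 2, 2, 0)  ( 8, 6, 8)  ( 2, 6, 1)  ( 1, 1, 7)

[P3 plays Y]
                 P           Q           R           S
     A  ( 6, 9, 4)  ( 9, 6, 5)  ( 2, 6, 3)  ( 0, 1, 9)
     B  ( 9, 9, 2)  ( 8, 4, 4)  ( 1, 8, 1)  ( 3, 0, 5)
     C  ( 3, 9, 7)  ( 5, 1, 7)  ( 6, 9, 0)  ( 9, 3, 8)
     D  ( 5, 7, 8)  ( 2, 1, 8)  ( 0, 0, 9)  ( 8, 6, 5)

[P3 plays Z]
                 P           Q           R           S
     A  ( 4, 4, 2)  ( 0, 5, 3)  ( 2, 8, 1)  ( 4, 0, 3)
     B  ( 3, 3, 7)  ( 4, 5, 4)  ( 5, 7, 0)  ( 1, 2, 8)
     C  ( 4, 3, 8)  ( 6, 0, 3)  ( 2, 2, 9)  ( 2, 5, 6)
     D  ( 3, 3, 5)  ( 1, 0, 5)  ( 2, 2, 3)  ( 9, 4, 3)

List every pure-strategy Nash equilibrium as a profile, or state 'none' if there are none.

(A,P,X): not NE [P1→B gives 9>5; P3→Y gives 4>1]
(A,P,Y): not NE [P1→B gives 9>6]
(A,P,Z): not NE [P2→R gives 8>4; P3→Y gives 4>2]
(A,Q,X): not NE [P1→D gives 8>7]
(A,Q,Y): not NE [P2→P gives 9>6]
(A,Q,Z): not NE [P1→C gives 6>0; P2→R gives 8>5; P3→Y gives 5>3]
(A,R,X): not NE [P1→B gives 9>5; P2→Q gives 6>5; P3→Y gives 3>0]
(A,R,Y): not NE [P1→C gives 6>2; P2→P gives 9>6]
(A,R,Z): not NE [P1→B gives 5>2; P3→Y gives 3>1]
(A,S,X): not NE [P1→C gives 3>1; P2→Q gives 6>2; P3→Y gives 9>4]
(A,S,Y): not NE [P1→C gives 9>0; P2→P gives 9>1]
(A,S,Z): not NE [P1→D gives 9>4; P2→R gives 8>0; P3→Y gives 9>3]
(B,P,X): not NE [P2→S gives 9>4; P3→Z gives 7>0]
(B,P,Y): not NE [P3→Z gives 7>2]
(B,P,Z): not NE [P1→C gives 4>3; P2→R gives 7>3]
(B,Q,X): not NE [P1→D gives 8>3; P2→S gives 9>7]
(B,Q,Y): not NE [P1→A gives 9>8; P2→P gives 9>4; P3→X gives 6>4]
(B,Q,Z): not NE [P1→C gives 6>4; P2→R gives 7>5; P3→X gives 6>4]
(B,R,X): not NE [P2→S gives 9>7]
(B,R,Y): not NE [P1→C gives 6>1; P2→P gives 9>8; P3→X gives 4>1]
(B,R,Z): not NE [P3→X gives 4>0]
(B,S,X): not NE [P1→C gives 3>2; P3→Z gives 8>0]
(B,S,Y): not NE [P1→C gives 9>3; P2→P gives 9>0; P3→Z gives 8>5]
(B,S,Z): not NE [P1→D gives 9>1; P2→R gives 7>2]
(C,P,X): not NE [P1→B gives 9>8; P3→Z gives 8>0]
(C,P,Y): not NE [P1→B gives 9>3; P3→Z gives 8>7]
(C,P,Z): not NE [P2→S gives 5>3]
(C,Q,X): not NE [P1→D gives 8>3; P2→S gives 3>2]
(C,Q,Y): not NE [P1→A gives 9>5; P2→R gives 9>1]
(C,Q,Z): not NE [P2→S gives 5>0; P3→Y gives 7>3]
(C,R,X): not NE [P1→B gives 9>6; P2→S gives 3>1; P3→Z gives 9>4]
(C,R,Y): not NE [P3→Z gives 9>0]
(C,R,Z): not NE [P1→B gives 5>2; P2→S gives 5>2]
(C,S,X): not NE [P3→Y gives 8>2]
(C,S,Y): not NE [P2→R gives 9>3]
(C,S,Z): not NE [P1→D gives 9>2; P3→Y gives 8>6]
(D,P,X): not NE [P1→B gives 9>2; P2→R gives 6>2; P3→Y gives 8>0]
(D,P,Y): not NE [P1→B gives 9>5]
(D,P,Z): not NE [P1→C gives 4>3; P2→S gives 4>3; P3→Y gives 8>5]
(D,Q,X): NE
(D,Q,Y): not NE [P1→A gives 9>2; P2→P gives 7>1]
(D,Q,Z): not NE [P1→C gives 6>1; P2→S gives 4>0; P3→Y gives 8>5]
(D,R,X): not NE [P1→B gives 9>2; P3→Y gives 9>1]
(D,R,Y): not NE [P1→C gives 6>0; P2→P gives 7>0]
(D,R,Z): not NE [P1→B gives 5>2; P2→S gives 4>2; P3→Y gives 9>3]
(D,S,X): not NE [P1→C gives 3>1; P2→R gives 6>1]
(D,S,Y): not NE [P1→C gives 9>8; P2→P gives 7>6; P3→X gives 7>5]
(D,S,Z): not NE [P3→X gives 7>3]

PSNE = {(D,Q,X)}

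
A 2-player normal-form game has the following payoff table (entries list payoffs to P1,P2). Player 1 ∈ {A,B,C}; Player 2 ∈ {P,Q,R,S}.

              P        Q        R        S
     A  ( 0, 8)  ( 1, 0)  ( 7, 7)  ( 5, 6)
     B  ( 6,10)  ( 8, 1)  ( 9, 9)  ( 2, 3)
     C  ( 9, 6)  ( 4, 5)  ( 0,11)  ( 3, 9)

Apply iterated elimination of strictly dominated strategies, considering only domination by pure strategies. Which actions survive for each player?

Survivors P1:{B,C} P2:{P,R}

P2 drop Q (P beats it: A:8>0 B:10>1 C:6>5)
P2 drop S (R beats it: A:7>6 B:9>3 C:11>9)
P1 drop A (B beats it: P:6>0 R:9>7)
P1→{B,C} P2→{P,R}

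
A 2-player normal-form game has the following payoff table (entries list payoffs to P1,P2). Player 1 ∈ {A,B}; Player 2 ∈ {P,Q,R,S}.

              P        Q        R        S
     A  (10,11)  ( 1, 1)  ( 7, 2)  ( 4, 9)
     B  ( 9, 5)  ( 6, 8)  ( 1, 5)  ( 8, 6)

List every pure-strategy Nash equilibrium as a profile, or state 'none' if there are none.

PSNE = {(A,P), (B,Q)}

(A,P): NE
(A,Q): not NE [P1→B gives 6>1; P2→P gives 11>1]
(A,R): not NE [P2→P gives 11>2]
(A,S): not NE [P1→B gives 8>4; P2→P gives 11>9]
(B,P): not NE [P1→A gives 10>9; P2→Q gives 8>5]
(B,Q): NE
(B,R): not NE [P1→A gives 7>1; P2→Q gives 8>5]
(B,S): not NE [P2→Q gives 8>6]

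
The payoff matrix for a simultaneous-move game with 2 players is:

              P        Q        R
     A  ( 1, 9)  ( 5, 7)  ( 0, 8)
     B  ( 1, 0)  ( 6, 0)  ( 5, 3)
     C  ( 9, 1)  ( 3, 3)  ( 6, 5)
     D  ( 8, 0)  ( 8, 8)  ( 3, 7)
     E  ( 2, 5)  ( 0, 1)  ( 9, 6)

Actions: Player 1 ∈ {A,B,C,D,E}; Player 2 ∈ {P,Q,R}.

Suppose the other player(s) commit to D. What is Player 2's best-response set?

u_2(P vs D) = 0
u_2(Q vs D) = 8
u_2(R vs D) = 7
max payoff 8 at {Q}

argmax u_2 = {Q}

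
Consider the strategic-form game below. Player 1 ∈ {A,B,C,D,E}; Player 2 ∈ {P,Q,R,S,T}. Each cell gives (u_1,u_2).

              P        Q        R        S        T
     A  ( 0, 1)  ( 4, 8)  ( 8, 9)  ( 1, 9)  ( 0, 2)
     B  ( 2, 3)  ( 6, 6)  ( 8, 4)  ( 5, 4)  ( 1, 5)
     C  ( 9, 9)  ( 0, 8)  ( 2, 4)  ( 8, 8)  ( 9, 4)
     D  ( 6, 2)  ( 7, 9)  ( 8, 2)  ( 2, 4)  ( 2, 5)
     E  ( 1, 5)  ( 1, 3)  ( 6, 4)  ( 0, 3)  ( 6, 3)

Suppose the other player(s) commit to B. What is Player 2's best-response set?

argmax u_2 = {Q}

u_2(P vs B) = 3
u_2(Q vs B) = 6
u_2(R vs B) = 4
u_2(S vs B) = 4
u_2(T vs B) = 5
max payoff 6 at {Q}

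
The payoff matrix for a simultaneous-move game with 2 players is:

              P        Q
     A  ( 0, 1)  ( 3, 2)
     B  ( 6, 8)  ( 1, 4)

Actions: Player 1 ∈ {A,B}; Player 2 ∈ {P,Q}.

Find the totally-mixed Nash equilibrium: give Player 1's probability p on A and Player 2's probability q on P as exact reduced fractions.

P1 indiff ⇒ q·0+(1-q)·3 = q·6+(1-q)·1 ⇒ q(-6) = (1-q)(-2) ⇒ q = 1/4
P2 indiff ⇒ p·1+(1-p)·8 = p·2+(1-p)·4 ⇒ p(-1) = (1-p)(-4) ⇒ p = 4/5

(p,q) = (4/5, 1/4)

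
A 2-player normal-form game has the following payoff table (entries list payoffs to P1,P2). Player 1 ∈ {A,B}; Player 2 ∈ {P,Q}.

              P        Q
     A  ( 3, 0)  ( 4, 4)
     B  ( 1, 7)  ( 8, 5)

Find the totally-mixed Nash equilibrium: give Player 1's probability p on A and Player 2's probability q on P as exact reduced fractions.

P1 indiff ⇒ q·3+(1-q)·4 = q·1+(1-q)·8 ⇒ q(2) = (1-q)(4) ⇒ q = 2/3
P2 indiff ⇒ p·0+(1-p)·7 = p·4+(1-p)·5 ⇒ p(-4) = (1-p)(-2) ⇒ p = 1/3

(p,q) = (1/3, 2/3)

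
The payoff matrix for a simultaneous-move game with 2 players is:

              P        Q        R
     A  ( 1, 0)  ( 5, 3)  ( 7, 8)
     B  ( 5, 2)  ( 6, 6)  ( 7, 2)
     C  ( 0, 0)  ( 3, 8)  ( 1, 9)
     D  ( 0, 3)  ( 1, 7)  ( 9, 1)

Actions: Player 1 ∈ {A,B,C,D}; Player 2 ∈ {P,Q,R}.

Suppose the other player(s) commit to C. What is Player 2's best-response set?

u_2(P vs C) = 0
u_2(Q vs C) = 8
u_2(R vs C) = 9
max payoff 9 at {R}

P2 best: {R}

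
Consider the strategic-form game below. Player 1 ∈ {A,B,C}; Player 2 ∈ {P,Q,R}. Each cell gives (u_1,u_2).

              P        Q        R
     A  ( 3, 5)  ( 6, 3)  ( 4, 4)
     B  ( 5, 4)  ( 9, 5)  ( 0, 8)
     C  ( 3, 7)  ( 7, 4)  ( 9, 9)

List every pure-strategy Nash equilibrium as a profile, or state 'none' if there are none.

(A,P): not NE [P1→B gives 5>3]
(A,Q): not NE [P1→B gives 9>6; P2→P gives 5>3]
(A,R): not NE [P1→C gives 9>4; P2→P gives 5>4]
(B,P): not NE [P2→R gives 8>4]
(B,Q): not NE [P2→R gives 8>5]
(B,R): not NE [P1→C gives 9>0]
(C,P): not NE [P1→B gives 5>3; P2→R gives 9>7]
(C,Q): not NE [P1→B gives 9>7; P2→R gives 9>4]
(C,R): NE

PSNE = {(C,R)}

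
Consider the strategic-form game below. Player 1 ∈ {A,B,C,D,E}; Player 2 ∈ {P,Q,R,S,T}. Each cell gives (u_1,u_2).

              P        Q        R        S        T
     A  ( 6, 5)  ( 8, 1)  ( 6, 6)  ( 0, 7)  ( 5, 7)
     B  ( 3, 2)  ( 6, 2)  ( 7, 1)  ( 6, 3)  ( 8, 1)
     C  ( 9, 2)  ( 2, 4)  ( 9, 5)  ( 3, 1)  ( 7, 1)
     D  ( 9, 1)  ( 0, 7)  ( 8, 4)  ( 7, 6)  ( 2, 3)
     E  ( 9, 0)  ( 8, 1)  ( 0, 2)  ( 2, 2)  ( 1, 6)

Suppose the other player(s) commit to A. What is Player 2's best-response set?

BR_2 = {S,T}

u_2(P vs A) = 5
u_2(Q vs A) = 1
u_2(R vs A) = 6
u_2(S vs A) = 7
u_2(T vs A) = 7
max payoff 7 at {S,T}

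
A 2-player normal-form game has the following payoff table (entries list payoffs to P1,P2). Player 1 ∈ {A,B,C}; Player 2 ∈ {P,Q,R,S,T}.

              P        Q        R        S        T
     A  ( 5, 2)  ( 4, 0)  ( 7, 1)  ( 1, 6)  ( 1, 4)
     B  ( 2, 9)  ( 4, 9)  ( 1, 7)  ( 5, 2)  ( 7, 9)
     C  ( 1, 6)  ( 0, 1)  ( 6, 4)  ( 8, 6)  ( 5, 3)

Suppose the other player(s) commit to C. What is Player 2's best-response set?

u_2(P vs C) = 6
u_2(Q vs C) = 1
u_2(R vs C) = 4
u_2(S vs C) = 6
u_2(T vs C) = 3
max payoff 6 at {P,S}

P2 best: {P,S}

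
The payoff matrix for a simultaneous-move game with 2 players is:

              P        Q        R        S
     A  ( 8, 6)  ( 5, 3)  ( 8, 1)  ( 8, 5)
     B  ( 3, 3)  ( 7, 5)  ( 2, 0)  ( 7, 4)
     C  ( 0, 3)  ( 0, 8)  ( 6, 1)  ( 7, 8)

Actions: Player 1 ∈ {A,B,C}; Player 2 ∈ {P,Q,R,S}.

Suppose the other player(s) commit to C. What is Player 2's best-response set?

BR_2 = {Q,S}

u_2(P vs C) = 3
u_2(Q vs C) = 8
u_2(R vs C) = 1
u_2(S vs C) = 8
max payoff 8 at {Q,S}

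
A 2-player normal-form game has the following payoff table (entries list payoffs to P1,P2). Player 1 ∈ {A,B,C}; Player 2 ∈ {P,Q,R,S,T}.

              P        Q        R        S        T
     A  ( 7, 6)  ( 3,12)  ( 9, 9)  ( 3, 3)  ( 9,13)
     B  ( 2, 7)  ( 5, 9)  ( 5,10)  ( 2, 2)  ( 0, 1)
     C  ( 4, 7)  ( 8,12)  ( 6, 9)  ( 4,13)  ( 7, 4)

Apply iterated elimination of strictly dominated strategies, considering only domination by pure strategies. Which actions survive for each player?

P1 drop B (C beats it: P:4>2 Q:8>5 R:6>5 S:4>2 T:7>0)
P2 drop P (Q beats it: A:12>6 C:12>7)
P2 drop R (Q beats it: A:12>9 C:12>9)
P1→{A,C} P2→{Q,S,T}

IESDS → P1:{A,C} P2:{Q,S,T}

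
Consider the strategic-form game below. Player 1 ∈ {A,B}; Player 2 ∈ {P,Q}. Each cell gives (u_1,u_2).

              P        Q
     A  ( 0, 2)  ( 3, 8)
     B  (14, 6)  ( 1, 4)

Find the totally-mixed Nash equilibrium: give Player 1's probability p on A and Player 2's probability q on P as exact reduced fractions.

P1 indiff ⇒ q·0+(1-q)·3 = q·14+(1-q)·1 ⇒ q(-14) = (1-q)(-2) ⇒ q = 1/8
P2 indiff ⇒ p·2+(1-p)·6 = p·8+(1-p)·4 ⇒ p(-6) = (1-p)(-2) ⇒ p = 1/4

p=1/4, q=1/8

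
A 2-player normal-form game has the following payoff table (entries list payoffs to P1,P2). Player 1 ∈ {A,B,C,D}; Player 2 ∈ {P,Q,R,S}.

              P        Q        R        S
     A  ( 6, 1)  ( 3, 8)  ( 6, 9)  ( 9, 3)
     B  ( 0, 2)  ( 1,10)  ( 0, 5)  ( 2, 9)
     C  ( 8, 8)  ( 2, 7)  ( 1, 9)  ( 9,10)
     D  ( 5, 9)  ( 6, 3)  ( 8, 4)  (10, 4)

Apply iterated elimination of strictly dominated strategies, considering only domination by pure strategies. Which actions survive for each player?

IESDS → P1:{A,C,D} P2:{P,R,S}

P1 drop B (A beats it: P:6>0 Q:3>1 R:6>0 S:9>2)
P2 drop Q (R beats it: A:9>8 C:9>7 D:4>3)
P1→{A,C,D} P2→{P,R,S}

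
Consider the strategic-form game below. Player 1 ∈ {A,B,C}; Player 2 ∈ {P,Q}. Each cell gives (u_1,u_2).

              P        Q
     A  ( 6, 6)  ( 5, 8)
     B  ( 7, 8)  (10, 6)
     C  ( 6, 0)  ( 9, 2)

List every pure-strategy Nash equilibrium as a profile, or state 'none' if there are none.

(A,P): not NE [P1→B gives 7>6; P2→Q gives 8>6]
(A,Q): not NE [P1→B gives 10>5]
(B,P): NE
(B,Q): not NE [P2→P gives 8>6]
(C,P): not NE [P1→B gives 7>6; P2→Q gives 2>0]
(C,Q): not NE [P1→B gives 10>9]

PSNE = {(B,P)}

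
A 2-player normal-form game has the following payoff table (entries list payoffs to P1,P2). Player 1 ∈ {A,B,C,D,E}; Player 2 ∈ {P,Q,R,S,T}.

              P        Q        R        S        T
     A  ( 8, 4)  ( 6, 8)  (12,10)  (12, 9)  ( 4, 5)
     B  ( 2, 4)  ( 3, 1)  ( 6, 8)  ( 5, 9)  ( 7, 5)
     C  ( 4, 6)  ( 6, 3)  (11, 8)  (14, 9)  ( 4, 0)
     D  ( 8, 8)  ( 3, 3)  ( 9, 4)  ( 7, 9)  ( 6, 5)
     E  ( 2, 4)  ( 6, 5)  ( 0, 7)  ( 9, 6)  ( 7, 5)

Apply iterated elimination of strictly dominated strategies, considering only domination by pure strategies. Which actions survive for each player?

Survivors P1:{A,C} P2:{R,S}

P2 drop P (S beats it: A:9>4 B:9>4 C:9>6 D:9>8 E:6>4)
P2 drop Q (R beats it: A:10>8 B:8>1 C:8>3 D:4>3 E:7>5)
P2 drop T (S beats it: A:9>5 B:9>5 C:9>0 D:9>5 E:6>5)
P1 drop B (A beats it: R:12>6 S:12>5)
P1 drop D (A beats it: R:12>9 S:12>7)
P1 drop E (A beats it: R:12>0 S:12>9)
P1→{A,C} P2→{R,S}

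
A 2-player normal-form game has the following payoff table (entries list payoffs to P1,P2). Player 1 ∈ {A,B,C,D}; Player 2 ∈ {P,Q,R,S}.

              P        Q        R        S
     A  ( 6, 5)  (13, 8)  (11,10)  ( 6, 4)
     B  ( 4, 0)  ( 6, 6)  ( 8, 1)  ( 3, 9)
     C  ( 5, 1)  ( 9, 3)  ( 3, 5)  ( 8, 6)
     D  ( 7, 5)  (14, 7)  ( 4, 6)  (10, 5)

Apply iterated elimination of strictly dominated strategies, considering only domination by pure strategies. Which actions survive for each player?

P1 drop B (A beats it: P:6>4 Q:13>6 R:11>8 S:6>3)
P1 drop C (D beats it: P:7>5 Q:14>9 R:4>3 S:10>8)
P2 drop P (Q beats it: A:8>5 D:7>5)
P2 drop S (Q beats it: A:8>4 D:7>5)
P1→{A,D} P2→{Q,R}

IESDS → P1:{A,D} P2:{Q,R}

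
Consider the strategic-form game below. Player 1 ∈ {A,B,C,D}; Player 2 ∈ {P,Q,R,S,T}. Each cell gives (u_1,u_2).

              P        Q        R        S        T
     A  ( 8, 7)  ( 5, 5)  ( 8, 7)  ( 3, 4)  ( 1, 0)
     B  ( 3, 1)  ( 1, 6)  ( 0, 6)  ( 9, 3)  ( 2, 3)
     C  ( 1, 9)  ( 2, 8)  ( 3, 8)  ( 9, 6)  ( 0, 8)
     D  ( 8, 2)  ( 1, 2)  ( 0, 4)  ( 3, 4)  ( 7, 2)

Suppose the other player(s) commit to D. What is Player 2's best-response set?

u_2(P vs D) = 2
u_2(Q vs D) = 2
u_2(R vs D) = 4
u_2(S vs D) = 4
u_2(T vs D) = 2
max payoff 4 at {R,S}

BR_2 = {R,S}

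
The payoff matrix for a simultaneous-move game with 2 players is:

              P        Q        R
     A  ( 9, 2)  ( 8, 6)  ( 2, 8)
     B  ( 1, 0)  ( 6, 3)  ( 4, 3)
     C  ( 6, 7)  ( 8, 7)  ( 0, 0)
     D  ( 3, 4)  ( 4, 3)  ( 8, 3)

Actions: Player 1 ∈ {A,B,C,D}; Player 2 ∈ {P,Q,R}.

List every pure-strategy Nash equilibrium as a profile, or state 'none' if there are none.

NE set: (C,Q)

(A,P): not NE [P2→R gives 8>2]
(A,Q): not NE [P2→R gives 8>6]
(A,R): not NE [P1→D gives 8>2]
(B,P): not NE [P1→A gives 9>1; P2→R gives 3>0]
(B,Q): not NE [P1→C gives 8>6]
(B,R): not NE [P1→D gives 8>4]
(C,P): not NE [P1→A gives 9>6]
(C,Q): NE
(C,R): not NE [P1→D gives 8>0; P2→Q gives 7>0]
(D,P): not NE [P1→A gives 9>3]
(D,Q): not NE [P1→C gives 8>4; P2→P gives 4>3]
(D,R): not NE [P2→P gives 4>3]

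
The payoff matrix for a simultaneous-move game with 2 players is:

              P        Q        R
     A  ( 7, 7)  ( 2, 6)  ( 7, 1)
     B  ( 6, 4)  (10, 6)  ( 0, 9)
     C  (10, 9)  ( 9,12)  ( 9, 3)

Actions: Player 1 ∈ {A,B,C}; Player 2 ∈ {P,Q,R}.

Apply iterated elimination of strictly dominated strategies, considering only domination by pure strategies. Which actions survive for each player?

P1 drop A (C beats it: P:10>7 Q:9>2 R:9>7)
P2 drop P (Q beats it: B:6>4 C:12>9)
P1→{B,C} P2→{Q,R}

IESDS → P1:{B,C} P2:{Q,R}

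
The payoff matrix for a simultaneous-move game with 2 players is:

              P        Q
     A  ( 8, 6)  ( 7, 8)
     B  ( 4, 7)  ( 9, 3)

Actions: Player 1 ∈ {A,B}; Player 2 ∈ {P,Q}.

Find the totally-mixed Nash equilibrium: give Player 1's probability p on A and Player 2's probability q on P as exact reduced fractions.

P1 mixes 2/3 on A; P2 mixes 1/3 on P

P1 indiff ⇒ q·8+(1-q)·7 = q·4+(1-q)·9 ⇒ q(4) = (1-q)(2) ⇒ q = 1/3
P2 indiff ⇒ p·6+(1-p)·7 = p·8+(1-p)·3 ⇒ p(-2) = (1-p)(-4) ⇒ p = 2/3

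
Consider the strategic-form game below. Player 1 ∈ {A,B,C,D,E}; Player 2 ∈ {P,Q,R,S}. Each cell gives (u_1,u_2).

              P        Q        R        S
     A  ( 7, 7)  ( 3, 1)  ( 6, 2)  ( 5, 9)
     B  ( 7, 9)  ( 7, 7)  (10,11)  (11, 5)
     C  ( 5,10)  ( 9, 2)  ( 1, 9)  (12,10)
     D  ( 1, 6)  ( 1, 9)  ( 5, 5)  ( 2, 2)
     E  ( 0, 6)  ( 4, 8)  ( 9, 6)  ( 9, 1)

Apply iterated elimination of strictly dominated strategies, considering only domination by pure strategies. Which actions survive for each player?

P1 drop D (A beats it: P:7>1 Q:3>1 R:6>5 S:5>2)
P1 drop E (B beats it: P:7>0 Q:7>4 R:10>9 S:11>9)
P2 drop Q (P beats it: A:7>1 B:9>7 C:10>2)
P1→{A,B,C} P2→{P,R,S}

Survivors P1:{A,B,C} P2:{P,R,S}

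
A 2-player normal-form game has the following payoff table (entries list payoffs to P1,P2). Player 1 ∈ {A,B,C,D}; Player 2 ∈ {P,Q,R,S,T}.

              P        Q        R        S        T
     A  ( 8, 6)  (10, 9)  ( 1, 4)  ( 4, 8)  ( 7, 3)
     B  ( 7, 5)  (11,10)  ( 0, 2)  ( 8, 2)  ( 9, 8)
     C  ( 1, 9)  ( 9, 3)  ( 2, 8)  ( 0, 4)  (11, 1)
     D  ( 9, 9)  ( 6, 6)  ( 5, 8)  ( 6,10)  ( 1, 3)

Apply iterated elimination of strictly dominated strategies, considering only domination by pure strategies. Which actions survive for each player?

P2 drop R (P beats it: A:6>4 B:5>2 C:9>8 D:9>8)
P2 drop T (Q beats it: A:9>3 B:10>8 C:3>1 D:6>3)
P1 drop C (A beats it: P:8>1 Q:10>9 S:4>0)
P1→{A,B,D} P2→{P,Q,S}

IESDS → P1:{A,B,D} P2:{P,Q,S}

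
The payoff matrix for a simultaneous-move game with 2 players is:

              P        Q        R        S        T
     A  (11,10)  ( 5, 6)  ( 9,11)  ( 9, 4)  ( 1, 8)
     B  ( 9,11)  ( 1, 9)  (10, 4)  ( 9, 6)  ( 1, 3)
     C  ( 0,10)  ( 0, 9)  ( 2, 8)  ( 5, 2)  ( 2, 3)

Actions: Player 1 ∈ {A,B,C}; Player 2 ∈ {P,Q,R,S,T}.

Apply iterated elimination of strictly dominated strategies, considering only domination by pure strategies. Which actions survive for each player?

IESDS → P1:{A,B} P2:{P,R}

P2 drop Q (P beats it: A:10>6 B:11>9 C:10>9)
P2 drop S (P beats it: A:10>4 B:11>6 C:10>2)
P2 drop T (P beats it: A:10>8 B:11>3 C:10>3)
P1 drop C (A beats it: P:11>0 R:9>2)
P1→{A,B} P2→{P,R}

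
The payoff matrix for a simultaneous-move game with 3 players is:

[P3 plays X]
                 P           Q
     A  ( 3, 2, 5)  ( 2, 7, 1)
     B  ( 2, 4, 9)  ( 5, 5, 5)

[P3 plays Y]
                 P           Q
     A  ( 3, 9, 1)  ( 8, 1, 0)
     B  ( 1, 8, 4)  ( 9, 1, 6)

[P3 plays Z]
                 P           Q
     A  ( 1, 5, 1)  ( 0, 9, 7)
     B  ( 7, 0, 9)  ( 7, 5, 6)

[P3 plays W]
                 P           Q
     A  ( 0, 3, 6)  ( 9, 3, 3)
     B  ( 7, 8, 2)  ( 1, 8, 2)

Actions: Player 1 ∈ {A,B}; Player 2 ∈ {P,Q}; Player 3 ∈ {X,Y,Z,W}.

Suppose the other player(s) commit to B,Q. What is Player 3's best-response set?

argmax u_3 = {Y,Z}

u_3(X vs B,Q) = 5
u_3(Y vs B,Q) = 6
u_3(Z vs B,Q) = 6
u_3(W vs B,Q) = 2
max payoff 6 at {Y,Z}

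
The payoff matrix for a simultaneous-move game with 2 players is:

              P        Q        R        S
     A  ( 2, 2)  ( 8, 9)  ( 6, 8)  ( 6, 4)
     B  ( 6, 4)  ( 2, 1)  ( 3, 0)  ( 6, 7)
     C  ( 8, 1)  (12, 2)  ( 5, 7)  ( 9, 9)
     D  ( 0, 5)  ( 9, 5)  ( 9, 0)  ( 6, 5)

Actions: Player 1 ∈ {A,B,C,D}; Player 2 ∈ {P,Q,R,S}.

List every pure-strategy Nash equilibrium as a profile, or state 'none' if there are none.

(A,P): not NE [P1→C gives 8>2; P2→Q gives 9>2]
(A,Q): not NE [P1→C gives 12>8]
(A,R): not NE [P1→D gives 9>6; P2→Q gives 9>8]
(A,S): not NE [P1→C gives 9>6; P2→Q gives 9>4]
(B,P): not NE [P1→C gives 8>6; P2→S gives 7>4]
(B,Q): not NE [P1→C gives 12>2; P2→S gives 7>1]
(B,R): not NE [P1→D gives 9>3; P2→S gives 7>0]
(B,S): not NE [P1→C gives 9>6]
(C,P): not NE [P2→S gives 9>1]
(C,Q): not NE [P2→S gives 9>2]
(C,R): not NE [P1→D gives 9>5; P2→S gives 9>7]
(C,S): NE
(D,P): not NE [P1→C gives 8>0]
(D,Q): not NE [P1→C gives 12>9]
(D,R): not NE [P2→S gives 5>0]
(D,S): not NE [P1→C gives 9>6]

PSNE = {(C,S)}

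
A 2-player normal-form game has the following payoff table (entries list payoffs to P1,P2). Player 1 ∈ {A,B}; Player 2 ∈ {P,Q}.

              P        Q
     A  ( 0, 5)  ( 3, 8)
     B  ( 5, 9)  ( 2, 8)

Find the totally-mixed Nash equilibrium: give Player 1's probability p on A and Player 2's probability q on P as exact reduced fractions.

P1 indiff ⇒ q·0+(1-q)·3 = q·5+(1-q)·2 ⇒ q(-5) = (1-q)(-1) ⇒ q = 1/6
P2 indiff ⇒ p·5+(1-p)·9 = p·8+(1-p)·8 ⇒ p(-3) = (1-p)(-1) ⇒ p = 1/4

p=1/4, q=1/6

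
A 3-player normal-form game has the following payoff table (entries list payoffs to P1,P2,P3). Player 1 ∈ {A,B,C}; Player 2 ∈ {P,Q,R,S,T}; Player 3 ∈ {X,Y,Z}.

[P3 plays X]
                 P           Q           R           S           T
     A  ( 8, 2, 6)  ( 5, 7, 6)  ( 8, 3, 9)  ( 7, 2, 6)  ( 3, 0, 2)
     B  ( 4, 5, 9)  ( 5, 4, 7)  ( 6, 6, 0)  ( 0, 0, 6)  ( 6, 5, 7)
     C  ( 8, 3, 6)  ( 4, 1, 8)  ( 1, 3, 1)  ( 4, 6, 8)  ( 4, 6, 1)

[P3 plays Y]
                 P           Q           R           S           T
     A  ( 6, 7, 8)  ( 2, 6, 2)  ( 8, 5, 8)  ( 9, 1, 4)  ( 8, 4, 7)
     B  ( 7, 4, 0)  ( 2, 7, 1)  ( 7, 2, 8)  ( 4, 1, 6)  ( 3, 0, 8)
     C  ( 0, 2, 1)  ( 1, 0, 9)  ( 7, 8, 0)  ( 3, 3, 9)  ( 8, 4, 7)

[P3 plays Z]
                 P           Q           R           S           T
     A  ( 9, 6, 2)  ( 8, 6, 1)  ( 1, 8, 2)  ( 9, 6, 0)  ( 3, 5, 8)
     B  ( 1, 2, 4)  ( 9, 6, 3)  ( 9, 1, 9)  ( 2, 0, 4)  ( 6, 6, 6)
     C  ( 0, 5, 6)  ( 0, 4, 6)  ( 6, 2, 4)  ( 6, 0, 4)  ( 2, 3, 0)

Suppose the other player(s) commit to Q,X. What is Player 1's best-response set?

BR_1 = {A,B}

u_1(A vs Q,X) = 5
u_1(B vs Q,X) = 5
u_1(C vs Q,X) = 4
max payoff 5 at {A,B}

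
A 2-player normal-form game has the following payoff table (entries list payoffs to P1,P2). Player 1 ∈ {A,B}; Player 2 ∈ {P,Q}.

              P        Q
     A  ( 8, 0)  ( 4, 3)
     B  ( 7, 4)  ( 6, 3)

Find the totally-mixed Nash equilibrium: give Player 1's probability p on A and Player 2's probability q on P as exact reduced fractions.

(p,q) = (1/4, 2/3)

P1 indiff ⇒ q·8+(1-q)·4 = q·7+(1-q)·6 ⇒ q(1) = (1-q)(2) ⇒ q = 2/3
P2 indiff ⇒ p·0+(1-p)·4 = p·3+(1-p)·3 ⇒ p(-3) = (1-p)(-1) ⇒ p = 1/4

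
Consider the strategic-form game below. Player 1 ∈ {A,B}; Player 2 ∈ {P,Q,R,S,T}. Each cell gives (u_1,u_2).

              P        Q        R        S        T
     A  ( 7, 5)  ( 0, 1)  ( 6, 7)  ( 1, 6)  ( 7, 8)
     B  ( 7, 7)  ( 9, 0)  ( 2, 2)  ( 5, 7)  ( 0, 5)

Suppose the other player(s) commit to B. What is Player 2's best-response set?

P2 best: {P,S}

u_2(P vs B) = 7
u_2(Q vs B) = 0
u_2(R vs B) = 2
u_2(S vs B) = 7
u_2(T vs B) = 5
max payoff 7 at {P,S}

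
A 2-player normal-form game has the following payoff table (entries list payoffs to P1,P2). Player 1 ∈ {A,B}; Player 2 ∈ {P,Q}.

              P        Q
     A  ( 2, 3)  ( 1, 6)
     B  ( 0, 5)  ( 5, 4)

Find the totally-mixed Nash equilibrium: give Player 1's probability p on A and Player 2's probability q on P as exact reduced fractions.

P1 mixes 1/4 on A; P2 mixes 2/3 on P

P1 indiff ⇒ q·2+(1-q)·1 = q·0+(1-q)·5 ⇒ q(2) = (1-q)(4) ⇒ q = 2/3
P2 indiff ⇒ p·3+(1-p)·5 = p·6+(1-p)·4 ⇒ p(-3) = (1-p)(-1) ⇒ p = 1/4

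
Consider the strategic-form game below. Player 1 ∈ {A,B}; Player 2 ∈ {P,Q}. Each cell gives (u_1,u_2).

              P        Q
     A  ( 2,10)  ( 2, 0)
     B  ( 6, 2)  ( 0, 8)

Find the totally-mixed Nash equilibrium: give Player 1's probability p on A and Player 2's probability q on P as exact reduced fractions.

p=3/8, q=1/3

P1 indiff ⇒ q·2+(1-q)·2 = q·6+(1-q)·0 ⇒ q(-4) = (1-q)(-2) ⇒ q = 1/3
P2 indiff ⇒ p·10+(1-p)·2 = p·0+(1-p)·8 ⇒ p(10) = (1-p)(6) ⇒ p = 3/8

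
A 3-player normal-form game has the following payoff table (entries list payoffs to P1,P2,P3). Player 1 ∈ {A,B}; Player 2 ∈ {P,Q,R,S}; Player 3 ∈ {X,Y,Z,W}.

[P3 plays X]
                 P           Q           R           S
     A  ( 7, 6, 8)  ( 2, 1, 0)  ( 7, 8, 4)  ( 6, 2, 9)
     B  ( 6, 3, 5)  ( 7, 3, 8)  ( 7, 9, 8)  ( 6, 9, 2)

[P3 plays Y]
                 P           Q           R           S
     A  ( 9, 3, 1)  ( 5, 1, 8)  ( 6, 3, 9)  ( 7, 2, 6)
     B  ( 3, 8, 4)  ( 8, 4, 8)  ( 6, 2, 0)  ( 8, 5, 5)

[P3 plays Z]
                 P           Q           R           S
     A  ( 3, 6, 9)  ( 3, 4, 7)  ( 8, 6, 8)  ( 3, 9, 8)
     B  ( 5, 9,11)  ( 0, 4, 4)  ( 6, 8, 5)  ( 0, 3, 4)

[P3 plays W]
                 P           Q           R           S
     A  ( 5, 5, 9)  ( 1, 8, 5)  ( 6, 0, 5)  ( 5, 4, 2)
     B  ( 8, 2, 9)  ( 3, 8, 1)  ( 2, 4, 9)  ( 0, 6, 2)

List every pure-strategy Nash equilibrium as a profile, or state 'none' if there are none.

NE set: (A,R,Y), (B,P,Z)

(A,P,X): not NE [P2→R gives 8>6; P3→W gives 9>8]
(A,P,Y): not NE [P3→W gives 9>1]
(A,P,Z): not NE [P1→B gives 5>3; P2→S gives 9>6]
(A,P,W): not NE [P1→B gives 8>5; P2→Q gives 8>5]
(A,Q,X): not NE [P1→B gives 7>2; P2→R gives 8>1; P3→Y gives 8>0]
(A,Q,Y): not NE [P1→B gives 8>5; P2→R gives 3>1]
(A,Q,Z): not NE [P2→S gives 9>4; P3→Y gives 8>7]
(A,Q,W): not NE [P1→B gives 3>1; P3→Y gives 8>5]
(A,R,X): not NE [P3→Y gives 9>4]
(A,R,Y): NE
(A,R,Z): not NE [P2→S gives 9>6; P3→Y gives 9>8]
(A,R,W): not NE [P2→Q gives 8>0; P3→Y gives 9>5]
(A,S,X): not NE [P2→R gives 8>2]
(A,S,Y): not NE [P1→B gives 8>7; P2→R gives 3>2; P3→X gives 9>6]
(A,S,Z): not NE [P3→X gives 9>8]
(A,S,W): not NE [P2→Q gives 8>4; P3→X gives 9>2]
(B,P,X): not NE [P1→A gives 7>6; P2→S gives 9>3; P3→Z gives 11>5]
(B,P,Y): not NE [P1→A gives 9>3; P3→Z gives 11>4]
(B,P,Z): NE
(B,P,W): not NE [P2→Q gives 8>2; P3→Z gives 11>9]
(B,Q,X): not NE [P2→S gives 9>3]
(B,Q,Y): not NE [P2→P gives 8>4]
(B,Q,Z): not NE [P1→A gives 3>0; P2→P gives 9>4; P3→Y gives 8>4]
(B,Q,W): not NE [P3→Y gives 8>1]
(B,R,X): not NE [P3→W gives 9>8]
(B,R,Y): not NE [P2→P gives 8>2; P3→W gives 9>0]
(B,R,Z): not NE [P1→A gives 8>6; P2→P gives 9>8; P3→W gives 9>5]
(B,R,W): not NE [P1→A gives 6>2; P2→Q gives 8>4]
(B,S,X): not NE [P3→Y gives 5>2]
(B,S,Y): not NE [P2→P gives 8>5]
(B,S,Z): not NE [P1→A gives 3>0; P2→P gives 9>3; P3→Y gives 5>4]
(B,S,W): not NE [P1→A gives 5>0; P2→Q gives 8>6; P3→Y gives 5>2]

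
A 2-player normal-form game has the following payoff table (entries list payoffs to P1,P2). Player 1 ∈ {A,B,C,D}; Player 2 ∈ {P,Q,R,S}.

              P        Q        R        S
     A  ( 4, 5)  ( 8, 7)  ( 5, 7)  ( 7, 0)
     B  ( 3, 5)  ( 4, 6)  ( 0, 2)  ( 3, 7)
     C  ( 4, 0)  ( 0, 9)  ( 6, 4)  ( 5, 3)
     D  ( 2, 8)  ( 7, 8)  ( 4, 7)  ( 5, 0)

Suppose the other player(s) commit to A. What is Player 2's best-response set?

u_2(P vs A) = 5
u_2(Q vs A) = 7
u_2(R vs A) = 7
u_2(S vs A) = 0
max payoff 7 at {Q,R}

argmax u_2 = {Q,R}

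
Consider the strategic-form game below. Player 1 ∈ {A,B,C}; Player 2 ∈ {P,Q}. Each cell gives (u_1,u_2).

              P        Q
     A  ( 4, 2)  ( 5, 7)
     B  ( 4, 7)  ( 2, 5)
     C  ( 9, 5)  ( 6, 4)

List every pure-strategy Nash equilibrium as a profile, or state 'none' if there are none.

NE set: (C,P)

(A,P): not NE [P1→C gives 9>4; P2→Q gives 7>2]
(A,Q): not NE [P1→C gives 6>5]
(B,P): not NE [P1→C gives 9>4]
(B,Q): not NE [P1→C gives 6>2; P2→P gives 7>5]
(C,P): NE
(C,Q): not NE [P2→P gives 5>4]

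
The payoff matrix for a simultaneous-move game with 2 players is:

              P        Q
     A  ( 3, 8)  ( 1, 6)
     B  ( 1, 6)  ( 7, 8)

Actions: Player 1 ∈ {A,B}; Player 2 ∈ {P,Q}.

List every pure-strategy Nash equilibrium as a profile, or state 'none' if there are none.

(A,P): NE
(A,Q): not NE [P1→B gives 7>1; P2→P gives 8>6]
(B,P): not NE [P1→A gives 3>1; P2→Q gives 8>6]
(B,Q): NE

NE set: (A,P), (B,Q)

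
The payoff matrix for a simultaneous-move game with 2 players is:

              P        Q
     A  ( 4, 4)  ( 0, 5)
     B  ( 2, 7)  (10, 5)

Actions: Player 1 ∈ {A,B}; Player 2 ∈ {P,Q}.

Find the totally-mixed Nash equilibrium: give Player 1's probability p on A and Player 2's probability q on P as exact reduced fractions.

P1 indiff ⇒ q·4+(1-q)·0 = q·2+(1-q)·10 ⇒ q(2) = (1-q)(10) ⇒ q = 5/6
P2 indiff ⇒ p·4+(1-p)·7 = p·5+(1-p)·5 ⇒ p(-1) = (1-p)(-2) ⇒ p = 2/3

p=2/3, q=5/6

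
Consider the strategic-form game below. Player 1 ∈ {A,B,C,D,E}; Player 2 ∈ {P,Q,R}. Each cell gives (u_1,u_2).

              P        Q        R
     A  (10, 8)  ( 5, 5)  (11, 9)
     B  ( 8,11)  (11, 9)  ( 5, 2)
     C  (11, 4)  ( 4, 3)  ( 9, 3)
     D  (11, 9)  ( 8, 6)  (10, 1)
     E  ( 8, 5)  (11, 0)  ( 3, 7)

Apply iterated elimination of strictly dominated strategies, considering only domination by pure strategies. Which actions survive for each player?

P2 drop Q (P beats it: A:8>5 B:11>9 C:4>3 D:9>6 E:5>0)
P1 drop B (A beats it: P:10>8 R:11>5)
P1 drop E (A beats it: P:10>8 R:11>3)
P1→{A,C,D} P2→{P,R}

Survivors P1:{A,C,D} P2:{P,R}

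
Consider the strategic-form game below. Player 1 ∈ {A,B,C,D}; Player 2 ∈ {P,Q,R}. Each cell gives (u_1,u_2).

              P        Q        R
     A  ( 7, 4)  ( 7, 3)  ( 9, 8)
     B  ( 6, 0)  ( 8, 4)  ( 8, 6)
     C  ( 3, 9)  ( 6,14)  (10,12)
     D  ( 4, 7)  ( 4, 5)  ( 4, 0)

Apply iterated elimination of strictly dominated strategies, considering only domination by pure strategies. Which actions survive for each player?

IESDS → P1:{A,B,C} P2:{Q,R}

P1 drop D (A beats it: P:7>4 Q:7>4 R:9>4)
P2 drop P (R beats it: A:8>4 B:6>0 C:12>9)
P1→{A,B,C} P2→{Q,R}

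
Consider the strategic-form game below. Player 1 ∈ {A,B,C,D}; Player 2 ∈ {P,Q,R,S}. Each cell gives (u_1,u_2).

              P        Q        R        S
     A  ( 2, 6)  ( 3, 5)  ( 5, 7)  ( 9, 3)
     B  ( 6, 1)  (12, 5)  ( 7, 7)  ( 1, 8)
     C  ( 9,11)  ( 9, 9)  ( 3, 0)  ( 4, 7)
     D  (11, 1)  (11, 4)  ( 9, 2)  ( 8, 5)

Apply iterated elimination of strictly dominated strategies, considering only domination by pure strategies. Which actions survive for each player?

P1 drop C (D beats it: P:11>9 Q:11>9 R:9>3 S:8>4)
P2 drop P (R beats it: A:7>6 B:7>1 D:2>1)
P1→{A,B,D} P2→{Q,R,S}

Remaining: P1:{A,B,D} P2:{Q,R,S}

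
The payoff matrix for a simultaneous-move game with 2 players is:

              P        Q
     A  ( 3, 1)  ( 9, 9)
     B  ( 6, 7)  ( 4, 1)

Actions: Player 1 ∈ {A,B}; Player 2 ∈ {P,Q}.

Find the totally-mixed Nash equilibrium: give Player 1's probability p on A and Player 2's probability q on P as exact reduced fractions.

P1 indiff ⇒ q·3+(1-q)·9 = q·6+(1-q)·4 ⇒ q(-3) = (1-q)(-5) ⇒ q = 5/8
P2 indiff ⇒ p·1+(1-p)·7 = p·9+(1-p)·1 ⇒ p(-8) = (1-p)(-6) ⇒ p = 3/7

(p,q) = (3/7, 5/8)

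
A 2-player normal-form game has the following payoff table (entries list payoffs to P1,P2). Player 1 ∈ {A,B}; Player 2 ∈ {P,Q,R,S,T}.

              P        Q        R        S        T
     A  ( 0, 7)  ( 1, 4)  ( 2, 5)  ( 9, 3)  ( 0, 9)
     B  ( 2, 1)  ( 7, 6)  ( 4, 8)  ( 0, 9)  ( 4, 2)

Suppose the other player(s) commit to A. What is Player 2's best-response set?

u_2(P vs A) = 7
u_2(Q vs A) = 4
u_2(R vs A) = 5
u_2(S vs A) = 3
u_2(T vs A) = 9
max payoff 9 at {T}

argmax u_2 = {T}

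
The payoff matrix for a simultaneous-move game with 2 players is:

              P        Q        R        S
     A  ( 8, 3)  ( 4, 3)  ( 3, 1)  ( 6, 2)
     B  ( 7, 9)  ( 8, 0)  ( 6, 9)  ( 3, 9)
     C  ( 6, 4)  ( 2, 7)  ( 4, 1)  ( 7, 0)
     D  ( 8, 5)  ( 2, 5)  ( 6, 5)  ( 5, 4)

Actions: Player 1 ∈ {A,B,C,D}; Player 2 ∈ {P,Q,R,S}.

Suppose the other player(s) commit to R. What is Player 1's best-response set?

BR_1 = {B,D}

u_1(A vs R) = 3
u_1(B vs R) = 6
u_1(C vs R) = 4
u_1(D vs R) = 6
max payoff 6 at {B,D}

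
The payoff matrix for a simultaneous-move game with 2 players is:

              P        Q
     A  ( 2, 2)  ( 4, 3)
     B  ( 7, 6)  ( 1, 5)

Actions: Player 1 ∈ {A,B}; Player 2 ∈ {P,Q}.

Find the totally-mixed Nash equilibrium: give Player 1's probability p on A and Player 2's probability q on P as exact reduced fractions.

(p,q) = (1/2, 3/8)

P1 indiff ⇒ q·2+(1-q)·4 = q·7+(1-q)·1 ⇒ q(-5) = (1-q)(-3) ⇒ q = 3/8
P2 indiff ⇒ p·2+(1-p)·6 = p·3+(1-p)·5 ⇒ p(-1) = (1-p)(-1) ⇒ p = 1/2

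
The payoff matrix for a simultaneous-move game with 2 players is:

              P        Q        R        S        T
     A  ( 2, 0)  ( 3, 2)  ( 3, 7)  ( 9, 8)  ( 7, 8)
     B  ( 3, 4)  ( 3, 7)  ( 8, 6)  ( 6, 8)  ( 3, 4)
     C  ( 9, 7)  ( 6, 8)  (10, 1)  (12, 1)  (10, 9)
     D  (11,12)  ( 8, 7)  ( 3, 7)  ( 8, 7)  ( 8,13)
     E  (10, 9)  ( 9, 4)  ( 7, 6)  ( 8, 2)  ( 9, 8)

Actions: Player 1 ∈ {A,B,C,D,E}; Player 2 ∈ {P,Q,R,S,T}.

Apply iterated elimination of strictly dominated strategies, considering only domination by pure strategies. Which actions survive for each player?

P1 drop A (C beats it: P:9>2 Q:6>3 R:10>3 S:12>9 T:10>7)
P1 drop B (C beats it: P:9>3 Q:6>3 R:10>8 S:12>6 T:10>3)
P2 drop Q (T beats it: C:9>8 D:13>7 E:8>4)
P2 drop R (P beats it: C:7>1 D:12>7 E:9>6)
P2 drop S (P beats it: C:7>1 D:12>7 E:9>2)
P1→{C,D,E} P2→{P,T}

Survivors P1:{C,D,E} P2:{P,T}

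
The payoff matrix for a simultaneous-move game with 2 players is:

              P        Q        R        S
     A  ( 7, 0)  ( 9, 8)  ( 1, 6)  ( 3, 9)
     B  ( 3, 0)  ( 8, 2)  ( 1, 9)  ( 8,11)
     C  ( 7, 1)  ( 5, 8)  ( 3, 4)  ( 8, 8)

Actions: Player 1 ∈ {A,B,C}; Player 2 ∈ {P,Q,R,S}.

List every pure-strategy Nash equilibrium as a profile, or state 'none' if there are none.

Nash profiles: (B,S), (C,S)

(A,P): not NE [P2→S gives 9>0]
(A,Q): not NE [P2→S gives 9>8]
(A,R): not NE [P1→C gives 3>1; P2→S gives 9>6]
(A,S): not NE [P1→C gives 8>3]
(B,P): not NE [P1→C gives 7>3; P2→S gives 11>0]
(B,Q): not NE [P1→A gives 9>8; P2→S gives 11>2]
(B,R): not NE [P1→C gives 3>1; P2→S gives 11>9]
(B,S): NE
(C,P): not NE [P2→S gives 8>1]
(C,Q): not NE [P1→A gives 9>5]
(C,R): not NE [P2→S gives 8>4]
(C,S): NE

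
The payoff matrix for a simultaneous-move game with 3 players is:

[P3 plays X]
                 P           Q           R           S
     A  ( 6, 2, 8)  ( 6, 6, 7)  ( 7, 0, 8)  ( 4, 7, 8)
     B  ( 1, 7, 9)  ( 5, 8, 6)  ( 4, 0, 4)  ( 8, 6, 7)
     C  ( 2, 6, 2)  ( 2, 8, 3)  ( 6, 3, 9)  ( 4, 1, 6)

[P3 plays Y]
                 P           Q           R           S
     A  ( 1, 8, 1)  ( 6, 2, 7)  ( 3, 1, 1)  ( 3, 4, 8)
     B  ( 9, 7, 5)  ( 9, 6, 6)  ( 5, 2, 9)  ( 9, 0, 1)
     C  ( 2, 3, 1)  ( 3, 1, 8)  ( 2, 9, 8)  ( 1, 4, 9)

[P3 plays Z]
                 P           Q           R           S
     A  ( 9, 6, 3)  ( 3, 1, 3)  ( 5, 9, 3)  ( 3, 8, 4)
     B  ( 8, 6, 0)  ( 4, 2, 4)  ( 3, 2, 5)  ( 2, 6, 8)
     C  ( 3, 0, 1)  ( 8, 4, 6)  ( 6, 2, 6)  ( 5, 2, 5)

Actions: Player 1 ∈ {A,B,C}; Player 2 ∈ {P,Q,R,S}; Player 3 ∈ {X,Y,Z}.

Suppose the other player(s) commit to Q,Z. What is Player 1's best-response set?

argmax u_1 = {C}

u_1(A vs Q,Z) = 3
u_1(B vs Q,Z) = 4
u_1(C vs Q,Z) = 8
max payoff 8 at {C}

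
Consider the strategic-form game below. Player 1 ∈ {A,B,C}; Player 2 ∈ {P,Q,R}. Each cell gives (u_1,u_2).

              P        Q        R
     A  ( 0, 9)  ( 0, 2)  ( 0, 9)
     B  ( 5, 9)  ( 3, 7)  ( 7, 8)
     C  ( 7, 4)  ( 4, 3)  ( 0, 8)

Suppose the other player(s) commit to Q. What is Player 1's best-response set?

u_1(A vs Q) = 0
u_1(B vs Q) = 3
u_1(C vs Q) = 4
max payoff 4 at {C}

argmax u_1 = {C}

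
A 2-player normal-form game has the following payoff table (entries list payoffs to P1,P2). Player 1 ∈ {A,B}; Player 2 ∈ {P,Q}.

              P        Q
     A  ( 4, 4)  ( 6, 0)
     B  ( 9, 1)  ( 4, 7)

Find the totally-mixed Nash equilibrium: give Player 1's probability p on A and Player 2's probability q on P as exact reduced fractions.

P1 mixes 3/5 on A; P2 mixes 2/7 on P

P1 indiff ⇒ q·4+(1-q)·6 = q·9+(1-q)·4 ⇒ q(-5) = (1-q)(-2) ⇒ q = 2/7
P2 indiff ⇒ p·4+(1-p)·1 = p·0+(1-p)·7 ⇒ p(4) = (1-p)(6) ⇒ p = 3/5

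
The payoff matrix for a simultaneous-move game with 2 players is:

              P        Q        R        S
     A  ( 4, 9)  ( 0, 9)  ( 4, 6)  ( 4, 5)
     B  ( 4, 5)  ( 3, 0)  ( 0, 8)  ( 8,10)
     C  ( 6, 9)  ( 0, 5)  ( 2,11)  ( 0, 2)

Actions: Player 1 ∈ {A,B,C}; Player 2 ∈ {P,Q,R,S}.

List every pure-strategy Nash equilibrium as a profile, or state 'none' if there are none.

(A,P): not NE [P1→C gives 6>4]
(A,Q): not NE [P1→B gives 3>0]
(A,R): not NE [P2→Q gives 9>6]
(A,S): not NE [P1→B gives 8>4; P2→Q gives 9>5]
(B,P): not NE [P1→C gives 6>4; P2→S gives 10>5]
(B,Q): not NE [P2→S gives 10>0]
(B,R): not NE [P1→A gives 4>0; P2→S gives 10>8]
(B,S): NE
(C,P): not NE [P2→R gives 11>9]
(C,Q): not NE [P1→B gives 3>0; P2→R gives 11>5]
(C,R): not NE [P1→A gives 4>2]
(C,S): not NE [P1→B gives 8>0; P2→R gives 11>2]

NE set: (B,S)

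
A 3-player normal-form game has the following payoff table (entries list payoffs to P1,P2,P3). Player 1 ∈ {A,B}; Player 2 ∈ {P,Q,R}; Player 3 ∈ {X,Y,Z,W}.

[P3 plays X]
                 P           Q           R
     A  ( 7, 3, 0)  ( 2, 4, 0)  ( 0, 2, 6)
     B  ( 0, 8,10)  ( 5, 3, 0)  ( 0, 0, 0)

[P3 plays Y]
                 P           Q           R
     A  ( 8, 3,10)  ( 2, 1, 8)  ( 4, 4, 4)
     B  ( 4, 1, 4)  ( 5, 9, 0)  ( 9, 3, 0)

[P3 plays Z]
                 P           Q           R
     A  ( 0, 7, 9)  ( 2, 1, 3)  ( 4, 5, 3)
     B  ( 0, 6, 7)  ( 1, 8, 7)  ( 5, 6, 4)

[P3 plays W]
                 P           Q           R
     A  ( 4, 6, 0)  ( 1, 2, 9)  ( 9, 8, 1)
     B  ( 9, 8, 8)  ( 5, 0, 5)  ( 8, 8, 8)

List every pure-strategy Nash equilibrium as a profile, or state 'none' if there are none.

PSNE: ∅

(A,P,X): not NE [P2→Q gives 4>3; P3→Y gives 10>0]
(A,P,Y): not NE [P2→R gives 4>3]
(A,P,Z): not NE [P3→Y gives 10>9]
(A,P,W): not NE [P1→B gives 9>4; P2→R gives 8>6; P3→Y gives 10>0]
(A,Q,X): not NE [P1→B gives 5>2; P3→W gives 9>0]
(A,Q,Y): not NE [P1→B gives 5>2; P2→R gives 4>1; P3→W gives 9>8]
(A,Q,Z): not NE [P2→P gives 7>1; P3→W gives 9>3]
(A,Q,W): not NE [P1→B gives 5>1; P2→R gives 8>2]
(A,R,X): not NE [P2→Q gives 4>2]
(A,R,Y): not NE [P1→B gives 9>4; P3→X gives 6>4]
(A,R,Z): not NE [P1→B gives 5>4; P2→P gives 7>5; P3→X gives 6>3]
(A,R,W): not NE [P3→X gives 6>1]
(B,P,X): not NE [P1→A gives 7>0]
(B,P,Y): not NE [P1→A gives 8>4; P2→Q gives 9>1; P3→X gives 10>4]
(B,P,Z): not NE [P2→Q gives 8>6; P3→X gives 10>7]
(B,P,W): not NE [P3→X gives 10>8]
(B,Q,X): not NE [P2→P gives 8>3; P3→Z gives 7>0]
(B,Q,Y): not NE [P3→Z gives 7>0]
(B,Q,Z): not NE [P1→A gives 2>1]
(B,Q,W): not NE [P2→R gives 8>0; P3→Z gives 7>5]
(B,R,X): not NE [P2→P gives 8>0; P3→W gives 8>0]
(B,R,Y): not NE [P2→Q gives 9>3; P3→W gives 8>0]
(B,R,Z): not NE [P2→Q gives 8>6; P3→W gives 8>4]
(B,R,W): not NE [P1→A gives 9>8]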